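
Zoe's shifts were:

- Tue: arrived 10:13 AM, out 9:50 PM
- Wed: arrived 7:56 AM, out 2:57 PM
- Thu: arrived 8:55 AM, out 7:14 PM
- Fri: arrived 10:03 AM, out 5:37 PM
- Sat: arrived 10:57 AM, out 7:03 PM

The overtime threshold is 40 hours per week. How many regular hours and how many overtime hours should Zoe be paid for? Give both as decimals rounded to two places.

Tue: 10:13 AM–9:50 PM = 11 h 37 min
Wed: 7:56 AM–2:57 PM = 7 h 1 min
Thu: 8:55 AM–7:14 PM = 10 h 19 min
Fri: 10:03 AM–5:37 PM = 7 h 34 min
Sat: 10:57 AM–7:03 PM = 8 h 6 min
Total worked: 44 h 37 min = 44.62 h.
Threshold 40 h → overtime 4 h 37 min, regular 40 h 0 min.

Regular 40.00 hours, overtime 4.62 hours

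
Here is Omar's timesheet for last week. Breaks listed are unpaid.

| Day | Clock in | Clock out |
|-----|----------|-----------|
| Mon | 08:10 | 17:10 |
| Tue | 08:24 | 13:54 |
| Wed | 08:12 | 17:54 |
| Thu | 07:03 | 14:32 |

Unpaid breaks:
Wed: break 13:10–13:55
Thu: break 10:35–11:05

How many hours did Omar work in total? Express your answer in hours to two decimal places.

Mon: 08:10–17:10 = 9 h 0 min
Tue: 08:24–13:54 = 5 h 30 min
Wed: 08:12–17:54 = 9 h 42 min; less 45 min break → 8 h 57 min
Thu: 07:03–14:32 = 7 h 29 min; less 30 min break → 6 h 59 min
Total: 9 h 0 min + 5 h 30 min + 8 h 57 min + 6 h 59 min = 30 h 26 min.

30.43 hours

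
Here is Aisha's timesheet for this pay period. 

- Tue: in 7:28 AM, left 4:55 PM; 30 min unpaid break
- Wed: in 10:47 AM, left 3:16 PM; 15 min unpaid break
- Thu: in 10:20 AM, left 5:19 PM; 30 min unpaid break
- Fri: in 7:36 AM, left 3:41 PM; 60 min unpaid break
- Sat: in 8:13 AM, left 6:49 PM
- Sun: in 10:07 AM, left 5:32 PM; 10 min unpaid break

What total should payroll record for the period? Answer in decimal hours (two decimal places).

Tue: 7:28 AM–4:55 PM = 9 h 27 min; less 30 min break → 8 h 57 min
Wed: 10:47 AM–3:16 PM = 4 h 29 min; less 15 min break → 4 h 14 min
Thu: 10:20 AM–5:19 PM = 6 h 59 min; less 30 min break → 6 h 29 min
Fri: 7:36 AM–3:41 PM = 8 h 5 min; less 60 min break → 7 h 5 min
Sat: 8:13 AM–6:49 PM = 10 h 36 min
Sun: 10:07 AM–5:32 PM = 7 h 25 min; less 10 min break → 7 h 15 min
Total: 8 h 57 min + 4 h 14 min + 6 h 29 min + 7 h 5 min + 10 h 36 min + 7 h 15 min = 44 h 36 min.

44.60 hours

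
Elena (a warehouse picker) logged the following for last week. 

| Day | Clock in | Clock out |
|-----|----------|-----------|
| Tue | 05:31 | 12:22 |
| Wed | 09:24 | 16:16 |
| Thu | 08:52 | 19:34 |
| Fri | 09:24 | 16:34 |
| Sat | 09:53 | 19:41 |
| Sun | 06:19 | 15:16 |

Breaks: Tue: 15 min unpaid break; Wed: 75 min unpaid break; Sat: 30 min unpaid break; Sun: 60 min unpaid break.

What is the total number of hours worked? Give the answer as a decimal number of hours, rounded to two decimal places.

47.33 hours

Tue: 05:31–12:22 = 6 h 51 min; less 15 min break → 6 h 36 min
Wed: 09:24–16:16 = 6 h 52 min; less 75 min break → 5 h 37 min
Thu: 08:52–19:34 = 10 h 42 min
Fri: 09:24–16:34 = 7 h 10 min
Sat: 09:53–19:41 = 9 h 48 min; less 30 min break → 9 h 18 min
Sun: 06:19–15:16 = 8 h 57 min; less 60 min break → 7 h 57 min
Total: 6 h 36 min + 5 h 37 min + 10 h 42 min + 7 h 10 min + 9 h 18 min + 7 h 57 min = 47 h 20 min.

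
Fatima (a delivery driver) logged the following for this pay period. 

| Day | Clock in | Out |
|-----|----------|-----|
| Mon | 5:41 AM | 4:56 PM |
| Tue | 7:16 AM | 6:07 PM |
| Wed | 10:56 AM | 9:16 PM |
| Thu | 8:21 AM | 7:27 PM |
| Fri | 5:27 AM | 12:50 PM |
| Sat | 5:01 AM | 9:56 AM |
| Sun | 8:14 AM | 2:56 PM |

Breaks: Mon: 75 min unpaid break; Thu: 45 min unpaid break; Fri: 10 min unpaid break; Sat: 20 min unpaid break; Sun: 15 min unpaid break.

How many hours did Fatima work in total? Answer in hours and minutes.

59 h 47 min

Mon: 5:41 AM–4:56 PM = 11 h 15 min; less 75 min break → 10 h 0 min
Tue: 7:16 AM–6:07 PM = 10 h 51 min
Wed: 10:56 AM–9:16 PM = 10 h 20 min
Thu: 8:21 AM–7:27 PM = 11 h 6 min; less 45 min break → 10 h 21 min
Fri: 5:27 AM–12:50 PM = 7 h 23 min; less 10 min break → 7 h 13 min
Sat: 5:01 AM–9:56 AM = 4 h 55 min; less 20 min break → 4 h 35 min
Sun: 8:14 AM–2:56 PM = 6 h 42 min; less 15 min break → 6 h 27 min
Total: 10 h 0 min + 10 h 51 min + 10 h 20 min + 10 h 21 min + 7 h 13 min + 4 h 35 min + 6 h 27 min = 59 h 47 min.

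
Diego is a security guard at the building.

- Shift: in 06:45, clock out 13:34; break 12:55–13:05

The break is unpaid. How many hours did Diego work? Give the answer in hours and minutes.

Shift: 06:45–13:34 = 6 h 49 min; less 10 min break → 6 h 39 min

6 h 39 min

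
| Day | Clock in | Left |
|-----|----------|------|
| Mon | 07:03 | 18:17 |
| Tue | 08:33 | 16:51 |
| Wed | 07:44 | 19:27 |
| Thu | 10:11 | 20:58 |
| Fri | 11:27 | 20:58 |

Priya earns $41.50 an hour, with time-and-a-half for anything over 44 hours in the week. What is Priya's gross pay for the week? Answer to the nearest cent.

$2295.99

Mon: 07:03–18:17 = 11 h 14 min
Tue: 08:33–16:51 = 8 h 18 min
Wed: 07:44–19:27 = 11 h 43 min
Thu: 10:11–20:58 = 10 h 47 min
Fri: 11:27–20:58 = 9 h 31 min
Total worked: 51 h 33 min = 3093 min.
Regular 44 h 0 min = 2640 min at $41.50/h; overtime 7 h 33 min = 453 min at $62.25/h.
Pay = (2640 × $41.50 + 453 × $62.25) ÷ 60 = $2295.99.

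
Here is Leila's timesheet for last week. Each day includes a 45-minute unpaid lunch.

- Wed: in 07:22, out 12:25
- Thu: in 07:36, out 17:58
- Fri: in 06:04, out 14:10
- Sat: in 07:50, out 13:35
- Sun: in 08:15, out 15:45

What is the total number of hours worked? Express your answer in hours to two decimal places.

Wed: 07:22–12:25 = 5 h 3 min; less 45 min break → 4 h 18 min
Thu: 07:36–17:58 = 10 h 22 min; less 45 min break → 9 h 37 min
Fri: 06:04–14:10 = 8 h 6 min; less 45 min break → 7 h 21 min
Sat: 07:50–13:35 = 5 h 45 min; less 45 min break → 5 h 0 min
Sun: 08:15–15:45 = 7 h 30 min; less 45 min break → 6 h 45 min
Total: 4 h 18 min + 9 h 37 min + 7 h 21 min + 5 h 0 min + 6 h 45 min = 33 h 1 min.

33.02 hours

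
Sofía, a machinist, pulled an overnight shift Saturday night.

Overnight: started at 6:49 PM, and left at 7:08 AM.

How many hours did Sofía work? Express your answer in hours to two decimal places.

Overnight: 6:49 PM → midnight = 5 h 11 min; midnight → 7:08 AM = 7 h 8 min; span 12 h 19 min

12.32 hours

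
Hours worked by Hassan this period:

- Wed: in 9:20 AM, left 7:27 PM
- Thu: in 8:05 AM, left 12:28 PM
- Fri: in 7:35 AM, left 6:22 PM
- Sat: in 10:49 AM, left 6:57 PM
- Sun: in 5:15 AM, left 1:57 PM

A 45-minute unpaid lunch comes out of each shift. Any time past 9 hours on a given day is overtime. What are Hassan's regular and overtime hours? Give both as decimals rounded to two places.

Regular 36.97 hours, overtime 1.40 hours

Wed: 9:20 AM–7:27 PM = 10 h 7 min; less 45 min break → 9 h 22 min
Thu: 8:05 AM–12:28 PM = 4 h 23 min; less 45 min break → 3 h 38 min
Fri: 7:35 AM–6:22 PM = 10 h 47 min; less 45 min break → 10 h 2 min
Sat: 10:49 AM–6:57 PM = 8 h 8 min; less 45 min break → 7 h 23 min
Sun: 5:15 AM–1:57 PM = 8 h 42 min; less 45 min break → 7 h 57 min
Wed reg 9 h 0 min / OT 0 h 22 min; Thu reg 3 h 38 min / OT 0 h 0 min; Fri reg 9 h 0 min / OT 1 h 2 min; Sat reg 7 h 23 min / OT 0 h 0 min; Sun reg 7 h 57 min / OT 0 h 0 min.
Totals: regular 36 h 58 min, overtime 1 h 24 min.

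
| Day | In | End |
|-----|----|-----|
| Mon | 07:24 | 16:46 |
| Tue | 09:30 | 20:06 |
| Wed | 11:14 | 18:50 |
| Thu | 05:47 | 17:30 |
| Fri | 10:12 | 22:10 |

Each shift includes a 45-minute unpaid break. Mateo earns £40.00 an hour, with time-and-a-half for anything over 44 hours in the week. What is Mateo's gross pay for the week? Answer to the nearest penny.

Mon: 07:24–16:46 = 9 h 22 min; less 45 min break → 8 h 37 min
Tue: 09:30–20:06 = 10 h 36 min; less 45 min break → 9 h 51 min
Wed: 11:14–18:50 = 7 h 36 min; less 45 min break → 6 h 51 min
Thu: 05:47–17:30 = 11 h 43 min; less 45 min break → 10 h 58 min
Fri: 10:12–22:10 = 11 h 58 min; less 45 min break → 11 h 13 min
Total worked: 47 h 30 min = 2850 min.
Regular 44 h 0 min = 2640 min at £40.00/h; overtime 3 h 30 min = 210 min at £60.00/h.
Pay = (2640 × £40.00 + 210 × £60.00) ÷ 60 = £1970.00.

£1970.00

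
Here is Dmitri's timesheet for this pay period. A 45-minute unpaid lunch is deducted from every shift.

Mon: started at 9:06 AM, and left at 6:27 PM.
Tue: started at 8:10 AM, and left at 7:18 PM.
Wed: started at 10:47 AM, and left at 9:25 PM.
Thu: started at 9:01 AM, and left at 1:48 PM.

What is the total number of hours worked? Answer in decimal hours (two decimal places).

32.90 hours

Mon: 9:06 AM–6:27 PM = 9 h 21 min; less 45 min break → 8 h 36 min
Tue: 8:10 AM–7:18 PM = 11 h 8 min; less 45 min break → 10 h 23 min
Wed: 10:47 AM–9:25 PM = 10 h 38 min; less 45 min break → 9 h 53 min
Thu: 9:01 AM–1:48 PM = 4 h 47 min; less 45 min break → 4 h 2 min
Total: 8 h 36 min + 10 h 23 min + 9 h 53 min + 4 h 2 min = 32 h 54 min.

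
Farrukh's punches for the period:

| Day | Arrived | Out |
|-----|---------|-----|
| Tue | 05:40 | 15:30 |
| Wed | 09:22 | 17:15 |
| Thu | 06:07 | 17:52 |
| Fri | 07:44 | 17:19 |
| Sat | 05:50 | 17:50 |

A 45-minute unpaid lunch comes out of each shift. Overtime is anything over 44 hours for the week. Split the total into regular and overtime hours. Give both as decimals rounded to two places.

Tue: 05:40–15:30 = 9 h 50 min; less 45 min break → 9 h 5 min
Wed: 09:22–17:15 = 7 h 53 min; less 45 min break → 7 h 8 min
Thu: 06:07–17:52 = 11 h 45 min; less 45 min break → 11 h 0 min
Fri: 07:44–17:19 = 9 h 35 min; less 45 min break → 8 h 50 min
Sat: 05:50–17:50 = 12 h 0 min; less 45 min break → 11 h 15 min
Total worked: 47 h 18 min = 47.30 h.
Threshold 44 h → overtime 3 h 18 min, regular 44 h 0 min.

Regular 44.00 hours, overtime 3.30 hours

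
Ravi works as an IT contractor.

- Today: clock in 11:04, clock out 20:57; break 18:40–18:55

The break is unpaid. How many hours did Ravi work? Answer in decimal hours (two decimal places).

Today: 11:04–20:57 = 9 h 53 min; less 15 min break → 9 h 38 min

9.63 hours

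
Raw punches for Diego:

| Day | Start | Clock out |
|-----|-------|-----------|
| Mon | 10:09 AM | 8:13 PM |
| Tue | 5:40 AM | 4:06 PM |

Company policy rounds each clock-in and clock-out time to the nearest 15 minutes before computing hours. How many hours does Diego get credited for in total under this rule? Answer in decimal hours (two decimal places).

Mon: in 10:09 AM→10:15 AM, out 8:13 PM→8:15 PM; 10 h 0 min
Tue: in 5:40 AM→5:45 AM, out 4:06 PM→4:00 PM; 10 h 15 min
Total credited: 20 h 15 min.

20.25 hours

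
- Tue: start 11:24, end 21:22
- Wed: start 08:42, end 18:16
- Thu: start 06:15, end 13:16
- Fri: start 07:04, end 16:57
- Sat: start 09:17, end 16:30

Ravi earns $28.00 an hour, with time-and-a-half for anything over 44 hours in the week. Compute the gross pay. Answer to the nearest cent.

$1222.20

Tue: 11:24–21:22 = 9 h 58 min
Wed: 08:42–18:16 = 9 h 34 min
Thu: 06:15–13:16 = 7 h 1 min
Fri: 07:04–16:57 = 9 h 53 min
Sat: 09:17–16:30 = 7 h 13 min
Total worked: 43 h 39 min = 2619 min.
Regular 43 h 39 min = 2619 min at $28.00/h; overtime 0 h 0 min = 0 min at $42.00/h.
Pay = (2619 × $28.00 + 0 × $42.00) ÷ 60 = $1222.20.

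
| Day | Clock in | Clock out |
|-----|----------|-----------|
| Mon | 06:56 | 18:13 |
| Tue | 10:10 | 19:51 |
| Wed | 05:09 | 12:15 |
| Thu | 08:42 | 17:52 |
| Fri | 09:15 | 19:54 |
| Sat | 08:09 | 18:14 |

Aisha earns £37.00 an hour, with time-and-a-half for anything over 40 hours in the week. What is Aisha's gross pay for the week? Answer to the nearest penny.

£2477.15

Mon: 06:56–18:13 = 11 h 17 min
Tue: 10:10–19:51 = 9 h 41 min
Wed: 05:09–12:15 = 7 h 6 min
Thu: 08:42–17:52 = 9 h 10 min
Fri: 09:15–19:54 = 10 h 39 min
Sat: 08:09–18:14 = 10 h 5 min
Total worked: 57 h 58 min = 3478 min.
Regular 40 h 0 min = 2400 min at £37.00/h; overtime 17 h 58 min = 1078 min at £55.50/h.
Pay = (2400 × £37.00 + 1078 × £55.50) ÷ 60 = £2477.15.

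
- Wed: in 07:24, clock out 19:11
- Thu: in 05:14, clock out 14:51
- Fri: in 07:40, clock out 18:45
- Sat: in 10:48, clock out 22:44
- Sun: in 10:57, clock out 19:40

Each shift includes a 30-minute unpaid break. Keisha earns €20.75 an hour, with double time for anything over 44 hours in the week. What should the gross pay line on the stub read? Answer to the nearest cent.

€1188.28

Wed: 07:24–19:11 = 11 h 47 min; less 30 min break → 11 h 17 min
Thu: 05:14–14:51 = 9 h 37 min; less 30 min break → 9 h 7 min
Fri: 07:40–18:45 = 11 h 5 min; less 30 min break → 10 h 35 min
Sat: 10:48–22:44 = 11 h 56 min; less 30 min break → 11 h 26 min
Sun: 10:57–19:40 = 8 h 43 min; less 30 min break → 8 h 13 min
Total worked: 50 h 38 min = 3038 min.
Regular 44 h 0 min = 2640 min at €20.75/h; overtime 6 h 38 min = 398 min at €41.50/h.
Pay = (2640 × €20.75 + 398 × €41.50) ÷ 60 = €1188.28.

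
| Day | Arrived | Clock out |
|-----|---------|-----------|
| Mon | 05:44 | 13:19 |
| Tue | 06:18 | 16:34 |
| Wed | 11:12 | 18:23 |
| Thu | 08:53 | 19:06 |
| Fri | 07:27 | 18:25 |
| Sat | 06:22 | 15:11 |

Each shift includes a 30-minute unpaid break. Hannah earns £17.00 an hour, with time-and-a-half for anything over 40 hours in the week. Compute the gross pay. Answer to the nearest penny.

£986.85

Mon: 05:44–13:19 = 7 h 35 min; less 30 min break → 7 h 5 min
Tue: 06:18–16:34 = 10 h 16 min; less 30 min break → 9 h 46 min
Wed: 11:12–18:23 = 7 h 11 min; less 30 min break → 6 h 41 min
Thu: 08:53–19:06 = 10 h 13 min; less 30 min break → 9 h 43 min
Fri: 07:27–18:25 = 10 h 58 min; less 30 min break → 10 h 28 min
Sat: 06:22–15:11 = 8 h 49 min; less 30 min break → 8 h 19 min
Total worked: 52 h 2 min = 3122 min.
Regular 40 h 0 min = 2400 min at £17.00/h; overtime 12 h 2 min = 722 min at £25.50/h.
Pay = (2400 × £17.00 + 722 × £25.50) ÷ 60 = £986.85.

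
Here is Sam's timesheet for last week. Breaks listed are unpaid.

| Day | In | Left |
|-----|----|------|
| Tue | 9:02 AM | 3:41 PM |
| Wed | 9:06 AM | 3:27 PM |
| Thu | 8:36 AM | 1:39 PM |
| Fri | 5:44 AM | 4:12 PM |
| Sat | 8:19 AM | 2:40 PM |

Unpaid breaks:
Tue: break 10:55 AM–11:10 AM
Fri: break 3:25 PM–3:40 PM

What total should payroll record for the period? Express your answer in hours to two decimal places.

34.37 hours

Tue: 9:02 AM–3:41 PM = 6 h 39 min; less 15 min break → 6 h 24 min
Wed: 9:06 AM–3:27 PM = 6 h 21 min
Thu: 8:36 AM–1:39 PM = 5 h 3 min
Fri: 5:44 AM–4:12 PM = 10 h 28 min; less 15 min break → 10 h 13 min
Sat: 8:19 AM–2:40 PM = 6 h 21 min
Total: 6 h 24 min + 6 h 21 min + 5 h 3 min + 10 h 13 min + 6 h 21 min = 34 h 22 min.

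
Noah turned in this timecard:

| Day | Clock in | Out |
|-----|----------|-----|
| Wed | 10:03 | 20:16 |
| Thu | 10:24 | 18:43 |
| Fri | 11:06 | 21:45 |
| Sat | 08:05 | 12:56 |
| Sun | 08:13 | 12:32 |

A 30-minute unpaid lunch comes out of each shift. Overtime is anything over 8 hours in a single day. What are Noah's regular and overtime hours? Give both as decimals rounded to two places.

Regular 31.98 hours, overtime 3.87 hours

Wed: 10:03–20:16 = 10 h 13 min; less 30 min break → 9 h 43 min
Thu: 10:24–18:43 = 8 h 19 min; less 30 min break → 7 h 49 min
Fri: 11:06–21:45 = 10 h 39 min; less 30 min break → 10 h 9 min
Sat: 08:05–12:56 = 4 h 51 min; less 30 min break → 4 h 21 min
Sun: 08:13–12:32 = 4 h 19 min; less 30 min break → 3 h 49 min
Wed reg 8 h 0 min / OT 1 h 43 min; Thu reg 7 h 49 min / OT 0 h 0 min; Fri reg 8 h 0 min / OT 2 h 9 min; Sat reg 4 h 21 min / OT 0 h 0 min; Sun reg 3 h 49 min / OT 0 h 0 min.
Totals: regular 31 h 59 min, overtime 3 h 52 min.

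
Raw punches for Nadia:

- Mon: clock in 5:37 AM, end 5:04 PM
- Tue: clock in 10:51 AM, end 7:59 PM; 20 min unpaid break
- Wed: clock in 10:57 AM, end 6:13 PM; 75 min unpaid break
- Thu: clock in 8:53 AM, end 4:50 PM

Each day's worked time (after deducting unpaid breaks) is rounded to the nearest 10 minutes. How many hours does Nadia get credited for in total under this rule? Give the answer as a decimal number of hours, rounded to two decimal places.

34.33 hours

Mon: 5:37 AM–5:04 PM = 11 h 27 min → rounds to 11 h 30 min
Tue: 10:51 AM–7:59 PM = 9 h 8 min − 20 min = 8 h 48 min → rounds to 8 h 50 min
Wed: 10:57 AM–6:13 PM = 7 h 16 min − 75 min = 6 h 1 min → rounds to 6 h 0 min
Thu: 8:53 AM–4:50 PM = 7 h 57 min → rounds to 8 h 0 min
Total credited: 34 h 20 min.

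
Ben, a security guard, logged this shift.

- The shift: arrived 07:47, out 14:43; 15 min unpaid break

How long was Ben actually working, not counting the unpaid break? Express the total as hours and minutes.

The shift: 07:47–14:43 = 6 h 56 min; less 15 min break → 6 h 41 min

6 h 41 min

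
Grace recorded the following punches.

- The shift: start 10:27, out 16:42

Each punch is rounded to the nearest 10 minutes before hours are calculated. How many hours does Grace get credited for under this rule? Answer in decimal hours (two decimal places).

The shift: in 10:27→10:30, out 16:42→16:40; 6 h 10 min

6.17 hours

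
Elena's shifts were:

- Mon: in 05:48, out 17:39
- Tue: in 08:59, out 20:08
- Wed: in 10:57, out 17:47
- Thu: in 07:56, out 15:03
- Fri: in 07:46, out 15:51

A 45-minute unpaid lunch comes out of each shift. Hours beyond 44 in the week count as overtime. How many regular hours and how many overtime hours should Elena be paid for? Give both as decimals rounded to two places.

Mon: 05:48–17:39 = 11 h 51 min; less 45 min break → 11 h 6 min
Tue: 08:59–20:08 = 11 h 9 min; less 45 min break → 10 h 24 min
Wed: 10:57–17:47 = 6 h 50 min; less 45 min break → 6 h 5 min
Thu: 07:56–15:03 = 7 h 7 min; less 45 min break → 6 h 22 min
Fri: 07:46–15:51 = 8 h 5 min; less 45 min break → 7 h 20 min
Total worked: 41 h 17 min = 41.28 h.
Threshold 44 h → overtime 0 h 0 min, regular 41 h 17 min.

Regular 41.28 hours, overtime 0.00 hours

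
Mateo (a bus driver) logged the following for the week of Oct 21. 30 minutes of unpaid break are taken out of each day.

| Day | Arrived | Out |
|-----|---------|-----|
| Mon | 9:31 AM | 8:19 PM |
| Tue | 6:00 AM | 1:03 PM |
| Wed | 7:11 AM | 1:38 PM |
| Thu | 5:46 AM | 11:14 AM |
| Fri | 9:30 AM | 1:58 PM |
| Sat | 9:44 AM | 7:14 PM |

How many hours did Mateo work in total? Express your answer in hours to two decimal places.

Mon: 9:31 AM–8:19 PM = 10 h 48 min; less 30 min break → 10 h 18 min
Tue: 6:00 AM–1:03 PM = 7 h 3 min; less 30 min break → 6 h 33 min
Wed: 7:11 AM–1:38 PM = 6 h 27 min; less 30 min break → 5 h 57 min
Thu: 5:46 AM–11:14 AM = 5 h 28 min; less 30 min break → 4 h 58 min
Fri: 9:30 AM–1:58 PM = 4 h 28 min; less 30 min break → 3 h 58 min
Sat: 9:44 AM–7:14 PM = 9 h 30 min; less 30 min break → 9 h 0 min
Total: 10 h 18 min + 6 h 33 min + 5 h 57 min + 4 h 58 min + 3 h 58 min + 9 h 0 min = 40 h 44 min.

40.73 hours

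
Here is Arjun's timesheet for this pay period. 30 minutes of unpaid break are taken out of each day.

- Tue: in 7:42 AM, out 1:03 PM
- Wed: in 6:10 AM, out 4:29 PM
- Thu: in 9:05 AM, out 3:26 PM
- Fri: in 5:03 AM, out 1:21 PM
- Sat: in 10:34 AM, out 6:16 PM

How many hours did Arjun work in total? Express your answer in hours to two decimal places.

Tue: 7:42 AM–1:03 PM = 5 h 21 min; less 30 min break → 4 h 51 min
Wed: 6:10 AM–4:29 PM = 10 h 19 min; less 30 min break → 9 h 49 min
Thu: 9:05 AM–3:26 PM = 6 h 21 min; less 30 min break → 5 h 51 min
Fri: 5:03 AM–1:21 PM = 8 h 18 min; less 30 min break → 7 h 48 min
Sat: 10:34 AM–6:16 PM = 7 h 42 min; less 30 min break → 7 h 12 min
Total: 4 h 51 min + 9 h 49 min + 5 h 51 min + 7 h 48 min + 7 h 12 min = 35 h 31 min.

35.52 hours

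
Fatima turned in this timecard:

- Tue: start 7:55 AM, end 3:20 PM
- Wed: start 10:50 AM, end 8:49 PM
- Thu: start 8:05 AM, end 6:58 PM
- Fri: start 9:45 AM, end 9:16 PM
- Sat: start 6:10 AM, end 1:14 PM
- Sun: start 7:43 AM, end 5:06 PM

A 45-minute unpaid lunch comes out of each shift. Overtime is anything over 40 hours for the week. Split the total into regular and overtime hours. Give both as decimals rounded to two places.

Regular 40.00 hours, overtime 11.75 hours

Tue: 7:55 AM–3:20 PM = 7 h 25 min; less 45 min break → 6 h 40 min
Wed: 10:50 AM–8:49 PM = 9 h 59 min; less 45 min break → 9 h 14 min
Thu: 8:05 AM–6:58 PM = 10 h 53 min; less 45 min break → 10 h 8 min
Fri: 9:45 AM–9:16 PM = 11 h 31 min; less 45 min break → 10 h 46 min
Sat: 6:10 AM–1:14 PM = 7 h 4 min; less 45 min break → 6 h 19 min
Sun: 7:43 AM–5:06 PM = 9 h 23 min; less 45 min break → 8 h 38 min
Total worked: 51 h 45 min = 51.75 h.
Threshold 40 h → overtime 11 h 45 min, regular 40 h 0 min.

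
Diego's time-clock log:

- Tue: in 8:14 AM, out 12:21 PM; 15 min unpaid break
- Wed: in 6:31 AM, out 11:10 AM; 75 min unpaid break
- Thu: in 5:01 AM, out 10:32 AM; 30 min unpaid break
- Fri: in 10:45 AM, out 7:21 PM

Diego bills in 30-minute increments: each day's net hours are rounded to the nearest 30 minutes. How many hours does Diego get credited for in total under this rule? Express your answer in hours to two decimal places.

21.00 hours

Tue: 8:14 AM–12:21 PM = 4 h 7 min − 15 min = 3 h 52 min → rounds to 4 h 0 min
Wed: 6:31 AM–11:10 AM = 4 h 39 min − 75 min = 3 h 24 min → rounds to 3 h 30 min
Thu: 5:01 AM–10:32 AM = 5 h 31 min − 30 min = 5 h 1 min → rounds to 5 h 0 min
Fri: 10:45 AM–7:21 PM = 8 h 36 min → rounds to 8 h 30 min
Total credited: 21 h 0 min.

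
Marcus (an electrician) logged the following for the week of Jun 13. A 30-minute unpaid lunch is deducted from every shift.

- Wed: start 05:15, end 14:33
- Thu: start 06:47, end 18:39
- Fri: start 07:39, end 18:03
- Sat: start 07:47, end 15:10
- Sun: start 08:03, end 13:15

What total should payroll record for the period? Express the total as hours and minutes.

41 h 39 min

Wed: 05:15–14:33 = 9 h 18 min; less 30 min break → 8 h 48 min
Thu: 06:47–18:39 = 11 h 52 min; less 30 min break → 11 h 22 min
Fri: 07:39–18:03 = 10 h 24 min; less 30 min break → 9 h 54 min
Sat: 07:47–15:10 = 7 h 23 min; less 30 min break → 6 h 53 min
Sun: 08:03–13:15 = 5 h 12 min; less 30 min break → 4 h 42 min
Total: 8 h 48 min + 11 h 22 min + 9 h 54 min + 6 h 53 min + 4 h 42 min = 41 h 39 min.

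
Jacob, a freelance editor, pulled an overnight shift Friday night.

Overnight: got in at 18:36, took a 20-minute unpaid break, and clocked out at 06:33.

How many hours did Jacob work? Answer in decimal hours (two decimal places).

11.62 hours

Overnight: 18:36 → midnight = 5 h 24 min; midnight → 06:33 = 6 h 33 min; span 11 h 57 min; less 20 min break → 11 h 37 min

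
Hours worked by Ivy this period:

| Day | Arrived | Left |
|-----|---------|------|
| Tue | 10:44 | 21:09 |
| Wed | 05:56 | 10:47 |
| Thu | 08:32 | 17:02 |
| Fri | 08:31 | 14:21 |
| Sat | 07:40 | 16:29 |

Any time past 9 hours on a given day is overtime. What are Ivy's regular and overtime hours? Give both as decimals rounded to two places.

Tue: 10:44–21:09 = 10 h 25 min
Wed: 05:56–10:47 = 4 h 51 min
Thu: 08:32–17:02 = 8 h 30 min
Fri: 08:31–14:21 = 5 h 50 min
Sat: 07:40–16:29 = 8 h 49 min
Tue reg 9 h 0 min / OT 1 h 25 min; Wed reg 4 h 51 min / OT 0 h 0 min; Thu reg 8 h 30 min / OT 0 h 0 min; Fri reg 5 h 50 min / OT 0 h 0 min; Sat reg 8 h 49 min / OT 0 h 0 min.
Totals: regular 37 h 0 min, overtime 1 h 25 min.

Regular 37.00 hours, overtime 1.42 hours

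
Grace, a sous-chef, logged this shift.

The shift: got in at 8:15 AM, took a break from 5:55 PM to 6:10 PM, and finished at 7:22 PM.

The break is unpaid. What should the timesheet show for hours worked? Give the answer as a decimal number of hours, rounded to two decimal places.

10.87 hours

The shift: 8:15 AM–7:22 PM = 11 h 7 min; less 15 min break → 10 h 52 min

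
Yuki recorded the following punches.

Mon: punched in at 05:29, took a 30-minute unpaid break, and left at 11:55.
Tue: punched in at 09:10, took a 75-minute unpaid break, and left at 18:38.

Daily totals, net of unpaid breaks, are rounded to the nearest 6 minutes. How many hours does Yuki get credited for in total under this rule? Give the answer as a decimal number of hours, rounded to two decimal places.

Mon: 05:29–11:55 = 6 h 26 min − 30 min = 5 h 56 min → rounds to 5 h 54 min
Tue: 09:10–18:38 = 9 h 28 min − 75 min = 8 h 13 min → rounds to 8 h 12 min
Total credited: 14 h 6 min.

14.10 hours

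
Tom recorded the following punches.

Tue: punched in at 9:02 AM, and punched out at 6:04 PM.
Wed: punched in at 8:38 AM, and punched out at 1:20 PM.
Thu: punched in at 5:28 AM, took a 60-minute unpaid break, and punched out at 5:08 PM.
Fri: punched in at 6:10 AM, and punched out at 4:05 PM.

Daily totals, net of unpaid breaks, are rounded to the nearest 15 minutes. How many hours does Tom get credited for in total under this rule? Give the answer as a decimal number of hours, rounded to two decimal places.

Tue: 9:02 AM–6:04 PM = 9 h 2 min → rounds to 9 h 0 min
Wed: 8:38 AM–1:20 PM = 4 h 42 min → rounds to 4 h 45 min
Thu: 5:28 AM–5:08 PM = 11 h 40 min − 60 min = 10 h 40 min → rounds to 10 h 45 min
Fri: 6:10 AM–4:05 PM = 9 h 55 min → rounds to 10 h 0 min
Total credited: 34 h 30 min.

34.50 hours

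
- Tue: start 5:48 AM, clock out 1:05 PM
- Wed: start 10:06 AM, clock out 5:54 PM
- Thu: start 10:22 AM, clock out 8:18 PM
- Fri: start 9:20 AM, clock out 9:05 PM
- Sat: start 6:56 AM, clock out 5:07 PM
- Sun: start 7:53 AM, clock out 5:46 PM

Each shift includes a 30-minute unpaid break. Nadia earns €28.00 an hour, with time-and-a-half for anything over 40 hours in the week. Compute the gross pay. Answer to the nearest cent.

Tue: 5:48 AM–1:05 PM = 7 h 17 min; less 30 min break → 6 h 47 min
Wed: 10:06 AM–5:54 PM = 7 h 48 min; less 30 min break → 7 h 18 min
Thu: 10:22 AM–8:18 PM = 9 h 56 min; less 30 min break → 9 h 26 min
Fri: 9:20 AM–9:05 PM = 11 h 45 min; less 30 min break → 11 h 15 min
Sat: 6:56 AM–5:07 PM = 10 h 11 min; less 30 min break → 9 h 41 min
Sun: 7:53 AM–5:46 PM = 9 h 53 min; less 30 min break → 9 h 23 min
Total worked: 53 h 50 min = 3230 min.
Regular 40 h 0 min = 2400 min at €28.00/h; overtime 13 h 50 min = 830 min at €42.00/h.
Pay = (2400 × €28.00 + 830 × €42.00) ÷ 60 = €1701.00.

€1701.00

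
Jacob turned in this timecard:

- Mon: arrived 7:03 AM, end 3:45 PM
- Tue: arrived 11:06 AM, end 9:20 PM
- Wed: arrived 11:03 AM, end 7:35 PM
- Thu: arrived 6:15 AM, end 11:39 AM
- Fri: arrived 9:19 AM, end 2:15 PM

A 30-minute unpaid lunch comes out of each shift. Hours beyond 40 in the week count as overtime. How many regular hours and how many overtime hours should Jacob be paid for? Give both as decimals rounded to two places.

Mon: 7:03 AM–3:45 PM = 8 h 42 min; less 30 min break → 8 h 12 min
Tue: 11:06 AM–9:20 PM = 10 h 14 min; less 30 min break → 9 h 44 min
Wed: 11:03 AM–7:35 PM = 8 h 32 min; less 30 min break → 8 h 2 min
Thu: 6:15 AM–11:39 AM = 5 h 24 min; less 30 min break → 4 h 54 min
Fri: 9:19 AM–2:15 PM = 4 h 56 min; less 30 min break → 4 h 26 min
Total worked: 35 h 18 min = 35.30 h.
Threshold 40 h → overtime 0 h 0 min, regular 35 h 18 min.

Regular 35.30 hours, overtime 0.00 hours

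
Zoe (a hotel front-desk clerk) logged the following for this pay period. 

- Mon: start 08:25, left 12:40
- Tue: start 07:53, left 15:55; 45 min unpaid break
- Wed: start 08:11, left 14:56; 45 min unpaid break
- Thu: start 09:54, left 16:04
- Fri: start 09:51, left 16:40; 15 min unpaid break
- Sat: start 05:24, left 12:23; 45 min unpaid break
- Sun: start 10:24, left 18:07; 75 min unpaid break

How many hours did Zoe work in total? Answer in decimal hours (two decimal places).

42.97 hours

Mon: 08:25–12:40 = 4 h 15 min
Tue: 07:53–15:55 = 8 h 2 min; less 45 min break → 7 h 17 min
Wed: 08:11–14:56 = 6 h 45 min; less 45 min break → 6 h 0 min
Thu: 09:54–16:04 = 6 h 10 min
Fri: 09:51–16:40 = 6 h 49 min; less 15 min break → 6 h 34 min
Sat: 05:24–12:23 = 6 h 59 min; less 45 min break → 6 h 14 min
Sun: 10:24–18:07 = 7 h 43 min; less 75 min break → 6 h 28 min
Total: 4 h 15 min + 7 h 17 min + 6 h 0 min + 6 h 10 min + 6 h 34 min + 6 h 14 min + 6 h 28 min = 42 h 58 min.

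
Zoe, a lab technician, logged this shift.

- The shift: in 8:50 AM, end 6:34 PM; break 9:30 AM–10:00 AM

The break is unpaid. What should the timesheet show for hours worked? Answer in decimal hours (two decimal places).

9.23 hours

The shift: 8:50 AM–6:34 PM = 9 h 44 min; less 30 min break → 9 h 14 min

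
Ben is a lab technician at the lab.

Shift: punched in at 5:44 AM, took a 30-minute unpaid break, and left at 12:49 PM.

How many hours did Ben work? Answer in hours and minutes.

6 h 35 min

Shift: 5:44 AM–12:49 PM = 7 h 5 min; less 30 min break → 6 h 35 min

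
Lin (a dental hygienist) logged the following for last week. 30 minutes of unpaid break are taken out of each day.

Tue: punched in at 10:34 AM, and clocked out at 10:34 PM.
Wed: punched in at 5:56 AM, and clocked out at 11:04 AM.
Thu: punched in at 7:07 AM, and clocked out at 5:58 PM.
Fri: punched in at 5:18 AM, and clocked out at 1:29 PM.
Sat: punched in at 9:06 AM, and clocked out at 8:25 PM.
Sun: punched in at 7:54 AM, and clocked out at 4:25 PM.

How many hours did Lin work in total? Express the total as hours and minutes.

53 h 0 min

Tue: 10:34 AM–10:34 PM = 12 h 0 min; less 30 min break → 11 h 30 min
Wed: 5:56 AM–11:04 AM = 5 h 8 min; less 30 min break → 4 h 38 min
Thu: 7:07 AM–5:58 PM = 10 h 51 min; less 30 min break → 10 h 21 min
Fri: 5:18 AM–1:29 PM = 8 h 11 min; less 30 min break → 7 h 41 min
Sat: 9:06 AM–8:25 PM = 11 h 19 min; less 30 min break → 10 h 49 min
Sun: 7:54 AM–4:25 PM = 8 h 31 min; less 30 min break → 8 h 1 min
Total: 11 h 30 min + 4 h 38 min + 10 h 21 min + 7 h 41 min + 10 h 49 min + 8 h 1 min = 53 h 0 min.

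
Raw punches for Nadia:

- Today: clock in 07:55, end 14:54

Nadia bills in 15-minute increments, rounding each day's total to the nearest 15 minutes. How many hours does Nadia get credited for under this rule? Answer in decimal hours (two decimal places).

Today: 07:55–14:54 = 6 h 59 min → rounds to 7 h 0 min

7.00 hours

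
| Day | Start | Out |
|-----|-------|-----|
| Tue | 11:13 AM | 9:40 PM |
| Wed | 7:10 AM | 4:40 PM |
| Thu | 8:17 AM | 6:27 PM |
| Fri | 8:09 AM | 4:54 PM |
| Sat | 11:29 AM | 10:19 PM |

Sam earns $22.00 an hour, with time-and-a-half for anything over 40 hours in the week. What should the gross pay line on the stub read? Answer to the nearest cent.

$1200.10

Tue: 11:13 AM–9:40 PM = 10 h 27 min
Wed: 7:10 AM–4:40 PM = 9 h 30 min
Thu: 8:17 AM–6:27 PM = 10 h 10 min
Fri: 8:09 AM–4:54 PM = 8 h 45 min
Sat: 11:29 AM–10:19 PM = 10 h 50 min
Total worked: 49 h 42 min = 2982 min.
Regular 40 h 0 min = 2400 min at $22.00/h; overtime 9 h 42 min = 582 min at $33.00/h.
Pay = (2400 × $22.00 + 582 × $33.00) ÷ 60 = $1200.10.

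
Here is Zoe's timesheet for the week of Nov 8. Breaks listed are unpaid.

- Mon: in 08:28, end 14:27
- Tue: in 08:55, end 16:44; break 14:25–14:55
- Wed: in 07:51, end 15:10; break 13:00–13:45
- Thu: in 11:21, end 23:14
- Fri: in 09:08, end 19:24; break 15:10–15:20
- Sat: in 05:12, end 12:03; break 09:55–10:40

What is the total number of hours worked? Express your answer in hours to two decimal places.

47.95 hours

Mon: 08:28–14:27 = 5 h 59 min
Tue: 08:55–16:44 = 7 h 49 min; less 30 min break → 7 h 19 min
Wed: 07:51–15:10 = 7 h 19 min; less 45 min break → 6 h 34 min
Thu: 11:21–23:14 = 11 h 53 min
Fri: 09:08–19:24 = 10 h 16 min; less 10 min break → 10 h 6 min
Sat: 05:12–12:03 = 6 h 51 min; less 45 min break → 6 h 6 min
Total: 5 h 59 min + 7 h 19 min + 6 h 34 min + 11 h 53 min + 10 h 6 min + 6 h 6 min = 47 h 57 min.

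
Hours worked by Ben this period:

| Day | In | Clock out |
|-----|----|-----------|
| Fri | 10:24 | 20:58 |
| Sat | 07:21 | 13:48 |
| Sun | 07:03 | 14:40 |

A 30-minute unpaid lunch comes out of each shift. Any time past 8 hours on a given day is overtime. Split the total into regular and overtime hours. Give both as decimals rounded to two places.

Fri: 10:24–20:58 = 10 h 34 min; less 30 min break → 10 h 4 min
Sat: 07:21–13:48 = 6 h 27 min; less 30 min break → 5 h 57 min
Sun: 07:03–14:40 = 7 h 37 min; less 30 min break → 7 h 7 min
Fri reg 8 h 0 min / OT 2 h 4 min; Sat reg 5 h 57 min / OT 0 h 0 min; Sun reg 7 h 7 min / OT 0 h 0 min.
Totals: regular 21 h 4 min, overtime 2 h 4 min.

Regular 21.07 hours, overtime 2.07 hours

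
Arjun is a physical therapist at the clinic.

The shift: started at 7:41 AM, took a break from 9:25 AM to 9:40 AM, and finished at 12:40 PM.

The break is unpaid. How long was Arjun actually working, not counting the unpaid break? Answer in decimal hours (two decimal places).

4.73 hours

The shift: 7:41 AM–12:40 PM = 4 h 59 min; less 15 min break → 4 h 44 min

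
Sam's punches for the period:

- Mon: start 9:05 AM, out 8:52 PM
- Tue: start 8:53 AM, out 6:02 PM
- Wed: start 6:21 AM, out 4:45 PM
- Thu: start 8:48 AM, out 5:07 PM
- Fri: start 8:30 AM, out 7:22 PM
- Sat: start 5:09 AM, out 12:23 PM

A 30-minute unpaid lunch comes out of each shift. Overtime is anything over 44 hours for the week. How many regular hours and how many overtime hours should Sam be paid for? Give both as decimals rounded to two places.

Regular 44.00 hours, overtime 10.75 hours

Mon: 9:05 AM–8:52 PM = 11 h 47 min; less 30 min break → 11 h 17 min
Tue: 8:53 AM–6:02 PM = 9 h 9 min; less 30 min break → 8 h 39 min
Wed: 6:21 AM–4:45 PM = 10 h 24 min; less 30 min break → 9 h 54 min
Thu: 8:48 AM–5:07 PM = 8 h 19 min; less 30 min break → 7 h 49 min
Fri: 8:30 AM–7:22 PM = 10 h 52 min; less 30 min break → 10 h 22 min
Sat: 5:09 AM–12:23 PM = 7 h 14 min; less 30 min break → 6 h 44 min
Total worked: 54 h 45 min = 54.75 h.
Threshold 44 h → overtime 10 h 45 min, regular 44 h 0 min.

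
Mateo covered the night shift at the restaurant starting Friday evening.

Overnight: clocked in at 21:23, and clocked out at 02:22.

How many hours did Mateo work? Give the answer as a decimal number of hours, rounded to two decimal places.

Overnight: 21:23 → midnight = 2 h 37 min; midnight → 02:22 = 2 h 22 min; span 4 h 59 min

4.98 hours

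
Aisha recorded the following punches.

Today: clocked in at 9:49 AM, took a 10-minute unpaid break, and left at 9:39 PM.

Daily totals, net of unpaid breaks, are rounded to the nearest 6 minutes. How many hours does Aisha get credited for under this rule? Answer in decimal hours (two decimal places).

Today: 9:49 AM–9:39 PM = 11 h 50 min − 10 min = 11 h 40 min → rounds to 11 h 42 min

11.70 hours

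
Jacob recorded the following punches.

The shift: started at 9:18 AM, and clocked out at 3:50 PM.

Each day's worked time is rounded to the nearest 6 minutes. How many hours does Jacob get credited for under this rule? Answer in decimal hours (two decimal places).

The shift: 9:18 AM–3:50 PM = 6 h 32 min → rounds to 6 h 30 min

6.50 hours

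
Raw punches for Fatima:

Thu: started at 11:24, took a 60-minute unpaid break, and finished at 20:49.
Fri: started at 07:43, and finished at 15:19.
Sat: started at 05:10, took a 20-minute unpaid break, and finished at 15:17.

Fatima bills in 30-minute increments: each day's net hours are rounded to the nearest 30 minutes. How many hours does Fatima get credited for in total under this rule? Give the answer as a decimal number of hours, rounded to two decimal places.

Thu: 11:24–20:49 = 9 h 25 min − 60 min = 8 h 25 min → rounds to 8 h 30 min
Fri: 07:43–15:19 = 7 h 36 min → rounds to 7 h 30 min
Sat: 05:10–15:17 = 10 h 7 min − 20 min = 9 h 47 min → rounds to 10 h 0 min
Total credited: 26 h 0 min.

26.00 hours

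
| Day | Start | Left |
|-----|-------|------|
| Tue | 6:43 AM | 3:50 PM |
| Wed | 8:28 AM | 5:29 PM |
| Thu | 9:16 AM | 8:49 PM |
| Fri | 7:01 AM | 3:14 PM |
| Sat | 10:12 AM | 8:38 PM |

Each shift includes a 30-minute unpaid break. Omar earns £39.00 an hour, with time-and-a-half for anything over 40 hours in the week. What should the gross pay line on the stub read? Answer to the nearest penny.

£1901.25

Tue: 6:43 AM–3:50 PM = 9 h 7 min; less 30 min break → 8 h 37 min
Wed: 8:28 AM–5:29 PM = 9 h 1 min; less 30 min break → 8 h 31 min
Thu: 9:16 AM–8:49 PM = 11 h 33 min; less 30 min break → 11 h 3 min
Fri: 7:01 AM–3:14 PM = 8 h 13 min; less 30 min break → 7 h 43 min
Sat: 10:12 AM–8:38 PM = 10 h 26 min; less 30 min break → 9 h 56 min
Total worked: 45 h 50 min = 2750 min.
Regular 40 h 0 min = 2400 min at £39.00/h; overtime 5 h 50 min = 350 min at £58.50/h.
Pay = (2400 × £39.00 + 350 × £58.50) ÷ 60 = £1901.25.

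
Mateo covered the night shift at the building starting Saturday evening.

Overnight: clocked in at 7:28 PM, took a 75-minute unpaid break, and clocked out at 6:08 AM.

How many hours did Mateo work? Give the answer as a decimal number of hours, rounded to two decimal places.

Overnight: 7:28 PM → midnight = 4 h 32 min; midnight → 6:08 AM = 6 h 8 min; span 10 h 40 min; less 75 min break → 9 h 25 min

9.42 hours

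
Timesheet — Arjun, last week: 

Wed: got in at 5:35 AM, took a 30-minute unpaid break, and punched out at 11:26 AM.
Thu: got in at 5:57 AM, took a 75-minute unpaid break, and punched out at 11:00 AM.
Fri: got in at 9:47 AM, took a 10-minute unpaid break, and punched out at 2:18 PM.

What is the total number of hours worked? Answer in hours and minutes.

13 h 30 min

Wed: 5:35 AM–11:26 AM = 5 h 51 min; less 30 min break → 5 h 21 min
Thu: 5:57 AM–11:00 AM = 5 h 3 min; less 75 min break → 3 h 48 min
Fri: 9:47 AM–2:18 PM = 4 h 31 min; less 10 min break → 4 h 21 min
Total: 5 h 21 min + 3 h 48 min + 4 h 21 min = 13 h 30 min.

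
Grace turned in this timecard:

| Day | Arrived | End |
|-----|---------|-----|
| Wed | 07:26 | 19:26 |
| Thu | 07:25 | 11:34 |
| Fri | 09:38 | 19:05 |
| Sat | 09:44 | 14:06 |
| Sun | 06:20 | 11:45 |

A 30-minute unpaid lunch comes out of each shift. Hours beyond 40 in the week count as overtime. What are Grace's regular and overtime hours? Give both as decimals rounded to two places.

Regular 32.88 hours, overtime 0.00 hours

Wed: 07:26–19:26 = 12 h 0 min; less 30 min break → 11 h 30 min
Thu: 07:25–11:34 = 4 h 9 min; less 30 min break → 3 h 39 min
Fri: 09:38–19:05 = 9 h 27 min; less 30 min break → 8 h 57 min
Sat: 09:44–14:06 = 4 h 22 min; less 30 min break → 3 h 52 min
Sun: 06:20–11:45 = 5 h 25 min; less 30 min break → 4 h 55 min
Total worked: 32 h 53 min = 32.88 h.
Threshold 40 h → overtime 0 h 0 min, regular 32 h 53 min.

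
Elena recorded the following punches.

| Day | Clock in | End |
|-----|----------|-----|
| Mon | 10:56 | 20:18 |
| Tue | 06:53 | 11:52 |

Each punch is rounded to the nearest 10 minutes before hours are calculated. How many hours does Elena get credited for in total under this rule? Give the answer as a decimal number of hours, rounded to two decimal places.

Mon: in 10:56→11:00, out 20:18→20:20; 9 h 20 min
Tue: in 06:53→06:50, out 11:52→11:50; 5 h 0 min
Total credited: 14 h 20 min.

14.33 hours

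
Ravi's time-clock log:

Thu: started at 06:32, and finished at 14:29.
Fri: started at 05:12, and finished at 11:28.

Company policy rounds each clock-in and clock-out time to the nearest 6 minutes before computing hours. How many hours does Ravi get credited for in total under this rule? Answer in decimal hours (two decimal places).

Thu: in 06:32→06:30, out 14:29→14:30; 8 h 0 min
Fri: in 05:12→05:12, out 11:28→11:30; 6 h 18 min
Total credited: 14 h 18 min.

14.30 hours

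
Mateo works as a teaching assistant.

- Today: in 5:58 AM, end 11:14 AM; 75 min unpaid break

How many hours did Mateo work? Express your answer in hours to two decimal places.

4.02 hours

Today: 5:58 AM–11:14 AM = 5 h 16 min; less 75 min break → 4 h 1 min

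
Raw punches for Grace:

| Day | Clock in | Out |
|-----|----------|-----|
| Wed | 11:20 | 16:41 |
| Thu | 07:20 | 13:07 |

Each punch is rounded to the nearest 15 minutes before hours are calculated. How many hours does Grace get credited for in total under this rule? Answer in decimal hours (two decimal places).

11.25 hours

Wed: in 11:20→11:15, out 16:41→16:45; 5 h 30 min
Thu: in 07:20→07:15, out 13:07→13:00; 5 h 45 min
Total credited: 11 h 15 min.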